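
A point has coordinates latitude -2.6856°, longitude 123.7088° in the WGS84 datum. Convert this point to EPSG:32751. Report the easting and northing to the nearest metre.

E 578788 m, N 9703135 m

Zone 51 central meridian λ₀ = 6×51 − 183 = 123°; Δλ = +0.7088°.
Transverse Mercator on WGS84 with k₀ = 0.9996 gives E = 578787.661 m, N = 9703135.491 m.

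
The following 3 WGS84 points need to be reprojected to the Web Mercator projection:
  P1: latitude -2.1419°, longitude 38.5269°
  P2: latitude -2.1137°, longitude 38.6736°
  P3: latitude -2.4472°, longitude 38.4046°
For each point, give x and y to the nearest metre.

P1: x 4288795 m, y -238491 m; P2: x 4305125 m, y -235349 m; P3: x 4275181 m, y -272504 m

Web Mercator: x = R·λ, y = R·ln tan(π/4+φ/2), R = 6378137 m.
P1 (-2.1419°, 38.5269°) → (4288794.890, -238490.772) m.
P2 (-2.1137°, 38.6736°) → (4305125.459, -235349.397) m.
P3 (-2.4472°, 38.4046°) → (4275180.516, -272503.925) m.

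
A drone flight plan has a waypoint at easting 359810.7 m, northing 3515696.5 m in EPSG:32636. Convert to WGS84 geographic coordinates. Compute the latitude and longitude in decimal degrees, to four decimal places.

Zone 36N: λ₀ = 33°, k₀ = 0.9996, false easting 500000 m.
Meridian distance M = (N − FN)/k₀ = 3517103.3 m.
Inverse transverse Mercator on WGS84 gives φ = 31.76819977°, λ = 31.51960046°.

lat 31.7682°, lon 31.5196°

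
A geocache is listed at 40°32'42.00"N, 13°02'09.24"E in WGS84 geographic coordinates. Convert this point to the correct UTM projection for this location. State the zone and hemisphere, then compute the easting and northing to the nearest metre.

Longitude 13.0359° lies in the 6° band [12°, 18°), giving zone 33; latitude is north of the equator, so 33N.
Zone 33 central meridian λ₀ = 6×33 − 183 = 15°; Δλ = -1.9641°.
Transverse Mercator on WGS84 with k₀ = 0.9996 gives E = 333680.375 m, N = 4490103.234 m.

Zone 33N: E 333680 m, N 4490103 m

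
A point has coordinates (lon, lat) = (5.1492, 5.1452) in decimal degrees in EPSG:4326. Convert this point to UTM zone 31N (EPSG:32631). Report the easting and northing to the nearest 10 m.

Zone 31 central meridian λ₀ = 6×31 − 183 = 3°; Δλ = +2.1492°.
Transverse Mercator on WGS84 with k₀ = 0.9996 gives E = 738250.279 m, N = 569115.394 m.

E 738250 m, N 569120 m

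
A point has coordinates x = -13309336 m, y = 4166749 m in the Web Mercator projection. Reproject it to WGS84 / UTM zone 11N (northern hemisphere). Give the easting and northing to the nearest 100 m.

Web Mercator inverse (R = 6378137 m) → φ = 35.02110059°, λ = -119.55979950°.
UTM 11N forward: E = 266447.300 m, N = 3878378.263 m.

E 266400 m, N 3878400 m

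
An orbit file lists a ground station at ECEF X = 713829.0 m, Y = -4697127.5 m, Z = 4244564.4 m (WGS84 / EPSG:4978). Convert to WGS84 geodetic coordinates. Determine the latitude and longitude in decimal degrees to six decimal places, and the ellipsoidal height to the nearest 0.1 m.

lat 41.968600°, lon -81.358800°, h 2322.4 m

λ = atan2(Y, X) = -81.35879958°; p = √(X²+Y²) = 4751058.7 m.
Bowring's method on WGS84 (a = 6378137 m, b = 6356752.314 m) gives φ = 41.96860031°, h = 2322.392 m.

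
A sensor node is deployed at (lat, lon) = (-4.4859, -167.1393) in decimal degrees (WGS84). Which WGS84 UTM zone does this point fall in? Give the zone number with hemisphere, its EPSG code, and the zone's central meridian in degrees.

UTM zone = ⌊(λ + 180)/6⌋ + 1; -167.1393° ∈ [-168°, -162°) → zone 3.
Hemisphere: S (φ < 0).
Central meridian λ₀ = 6×3 − 183 = -165°.
EPSG code: 32703.

Zone 3S (EPSG:32703), central meridian -165°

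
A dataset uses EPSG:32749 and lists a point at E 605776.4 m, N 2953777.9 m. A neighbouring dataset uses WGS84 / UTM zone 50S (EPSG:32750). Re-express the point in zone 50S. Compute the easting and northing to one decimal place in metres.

UTM 49S → geographic: φ = -63.52840002°, λ = 113.12710076°.
UTM 50S (λ₀ = 117°) forward: E = 307470.3497 m, N = 2949707.907 m.

E 307470.3 m, N 2949707.9 m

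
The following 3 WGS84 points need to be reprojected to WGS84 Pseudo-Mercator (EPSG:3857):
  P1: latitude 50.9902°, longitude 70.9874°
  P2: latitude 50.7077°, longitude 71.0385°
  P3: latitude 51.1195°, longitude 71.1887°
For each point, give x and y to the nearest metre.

P1: x 7902281 m, y 6619560 m; P2: x 7907970 m, y 6569751 m; P3: x 7924690 m, y 6642459 m

Web Mercator: x = R·λ, y = R·ln tan(π/4+φ/2), R = 6378137 m.
P1 (50.9902°, 70.9874°) → (7902281.221, 6619560.399) m.
P2 (50.7077°, 71.0385°) → (7907969.647, 6569751.201) m.
P3 (51.1195°, 71.1887°) → (7924689.834, 6642459.173) m.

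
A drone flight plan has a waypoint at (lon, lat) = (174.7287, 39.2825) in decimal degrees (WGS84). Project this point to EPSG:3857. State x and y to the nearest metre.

x 19450710 m, y 4762218 m

Web Mercator is spherical with R = a = 6378137 m.
x = R·λ = 6378137 × 3.049591113 = 19450709.911 m.
y = R·ln tan(π/4 + φ/2) = 6378137 × 0.746647248 = 4762218.437 m.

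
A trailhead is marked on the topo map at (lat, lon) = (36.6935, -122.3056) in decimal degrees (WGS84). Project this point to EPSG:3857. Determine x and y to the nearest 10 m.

Web Mercator is spherical with R = a = 6378137 m.
x = R·λ = 6378137 × -2.134635414 = -13614997.113 m.
y = R·ln tan(π/4 + φ/2) = 6378137 × 0.689303211 = 4396470.315 m.

x -13615000 m, y 4396470 m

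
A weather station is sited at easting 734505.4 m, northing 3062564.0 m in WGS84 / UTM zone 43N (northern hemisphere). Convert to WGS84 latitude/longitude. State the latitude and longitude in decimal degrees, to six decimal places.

Zone 43N: λ₀ = 75°, k₀ = 0.9996, false easting 500000 m.
Meridian distance M = (N − FN)/k₀ = 3063789.5 m.
Inverse transverse Mercator on WGS84 gives φ = 27.66690016°, λ = 77.37740041°.

lat 27.666900°, lon 77.377400°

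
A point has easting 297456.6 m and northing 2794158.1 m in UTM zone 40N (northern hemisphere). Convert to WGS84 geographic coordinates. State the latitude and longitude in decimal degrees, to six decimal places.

lat 25.250100°, lon 54.989000°

Zone 40N: λ₀ = 57°, k₀ = 0.9996, false easting 500000 m.
Meridian distance M = (N − FN)/k₀ = 2795276.2 m.
Inverse transverse Mercator on WGS84 gives φ = 25.25010011°, λ = 54.98899955°.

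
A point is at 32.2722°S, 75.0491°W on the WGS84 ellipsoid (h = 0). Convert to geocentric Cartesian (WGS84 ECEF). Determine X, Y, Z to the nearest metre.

X 1392637 m, Y -5215265 m, Z -3385991 m

WGS84: a = 6378137 m, e² = 0.006694380; N(φ) = a/√(1−e²sin²φ) = 6384232.156 m.
X = (N+h)·cosφ·cosλ = 1392637.075 m; Y = (N+h)·cosφ·sinλ = -5215265.245 m; Z = (N(1−e²)+h)·sinφ = -3385990.860 m.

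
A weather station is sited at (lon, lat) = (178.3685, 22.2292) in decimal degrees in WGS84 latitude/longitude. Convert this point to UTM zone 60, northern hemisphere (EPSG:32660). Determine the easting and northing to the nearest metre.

E 641039 m, N 2458834 m

Zone 60 central meridian λ₀ = 6×60 − 183 = 177°; Δλ = +1.3685°.
Transverse Mercator on WGS84 with k₀ = 0.9996 gives E = 641039.248 m, N = 2458833.834 m.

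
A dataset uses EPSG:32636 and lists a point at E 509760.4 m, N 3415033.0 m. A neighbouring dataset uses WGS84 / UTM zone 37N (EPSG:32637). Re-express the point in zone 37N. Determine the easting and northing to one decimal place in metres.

E -64295.2 m, N 3429962.9 m

UTM 36N → geographic: φ = 30.86849963°, λ = 33.10209961°.
UTM 37N (λ₀ = 39°) forward: E = -64295.226 m, N = 3429962.918 m.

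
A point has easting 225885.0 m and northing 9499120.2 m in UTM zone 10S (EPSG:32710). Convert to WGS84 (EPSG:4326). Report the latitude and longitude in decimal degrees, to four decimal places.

Zone 10S: λ₀ = -123°, k₀ = 0.9996, false easting 500000 m, false northing 10000000 m.
Meridian distance M = (N − FN)/k₀ = -501080.2 m.
Inverse transverse Mercator on WGS84 gives φ = -4.52730018°, λ = -125.47029980°.

lat -4.5273°, lon -125.4703°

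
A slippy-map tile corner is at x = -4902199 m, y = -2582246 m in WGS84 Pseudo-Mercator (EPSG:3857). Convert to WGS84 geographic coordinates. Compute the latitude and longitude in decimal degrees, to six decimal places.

R = 6378137 m. λ = x/R = -44.03720287°.
φ = 2·arctan(exp(y/R)) − 90° = 2·arctan(0.66707) − 90° = -22.58780373°.

lat -22.587804°, lon -44.037203°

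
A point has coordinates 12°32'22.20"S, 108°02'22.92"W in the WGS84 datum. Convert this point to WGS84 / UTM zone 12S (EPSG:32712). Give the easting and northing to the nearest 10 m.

Zone 12 central meridian λ₀ = 6×12 − 183 = -111°; Δλ = +2.9603°.
Transverse Mercator on WGS84 with k₀ = 0.9996 gives E = 821731.065 m, N = 8611982.645 m.

E 821730 m, N 8611980 m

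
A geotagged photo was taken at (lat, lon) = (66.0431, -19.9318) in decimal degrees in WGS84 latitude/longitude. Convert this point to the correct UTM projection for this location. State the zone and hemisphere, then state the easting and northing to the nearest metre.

Longitude -19.9318° lies in the 6° band [-24°, -18°), giving zone 27; latitude is north of the equator, so 27N.
Zone 27 central meridian λ₀ = 6×27 − 183 = -21°; Δλ = +1.0682°.
Transverse Mercator on WGS84 with k₀ = 0.9996 gives E = 548398.217 m, N = 7325126.414 m.

Zone 27N: E 548398 m, N 7325126 m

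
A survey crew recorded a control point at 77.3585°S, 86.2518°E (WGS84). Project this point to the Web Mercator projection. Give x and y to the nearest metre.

Web Mercator is spherical with R = a = 6378137 m.
x = R·λ = 6378137 × 1.505377896 = 9601506.456 m.
y = R·ln tan(π/4 + φ/2) = 6378137 × -2.200320854 = -14033947.852 m.

x 9601506 m, y -14033948 m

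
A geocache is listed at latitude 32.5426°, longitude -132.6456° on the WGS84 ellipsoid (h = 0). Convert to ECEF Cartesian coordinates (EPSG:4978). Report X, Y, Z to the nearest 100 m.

WGS84: a = 6378137 m, e² = 0.006694380; N(φ) = a/√(1−e²sin²φ) = 6384323.595 m.
X = (N+h)·cosφ·cosλ = -3646052.199 m; Y = (N+h)·cosφ·sinλ = -3958723.909 m; Z = (N(1−e²)+h)·sinφ = 3411306.548 m.

X -3646100 m, Y -3958700 m, Z 3411300 m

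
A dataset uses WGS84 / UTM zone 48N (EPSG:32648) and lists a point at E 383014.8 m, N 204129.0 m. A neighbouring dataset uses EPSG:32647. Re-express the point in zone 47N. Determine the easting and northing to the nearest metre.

UTM 48N → geographic: φ = 1.84649963°, λ = 103.94820036°.
UTM 47N (λ₀ = 99°) forward: E = 1051015.388 m, N = 204862.525 m.

E 1051015 m, N 204863 m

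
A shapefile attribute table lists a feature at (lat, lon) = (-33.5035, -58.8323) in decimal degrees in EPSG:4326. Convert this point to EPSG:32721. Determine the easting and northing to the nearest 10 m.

Zone 21 central meridian λ₀ = 6×21 − 183 = -57°; Δλ = -1.8323°.
Transverse Mercator on WGS84 with k₀ = 0.9996 gives E = 329801.554 m, N = 6291390.224 m.

E 329800 m, N 6291390 m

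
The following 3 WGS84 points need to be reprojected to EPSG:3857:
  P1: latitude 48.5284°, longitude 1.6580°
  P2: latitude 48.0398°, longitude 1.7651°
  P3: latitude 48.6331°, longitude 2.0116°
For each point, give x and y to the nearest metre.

P1: x 184568 m, y 6195216 m; P2: x 196490 m, y 6113479 m; P3: x 223930 m, y 6212834 m

Web Mercator: x = R·λ, y = R·ln tan(π/4+φ/2), R = 6378137 m.
P1 (48.5284°, 1.6580°) → (184567.716, 6195216.317) m.
P2 (48.0398°, 1.7651°) → (196490.033, 6113478.693) m.
P3 (48.6331°, 2.0116°) → (223930.288, 6212833.901) m.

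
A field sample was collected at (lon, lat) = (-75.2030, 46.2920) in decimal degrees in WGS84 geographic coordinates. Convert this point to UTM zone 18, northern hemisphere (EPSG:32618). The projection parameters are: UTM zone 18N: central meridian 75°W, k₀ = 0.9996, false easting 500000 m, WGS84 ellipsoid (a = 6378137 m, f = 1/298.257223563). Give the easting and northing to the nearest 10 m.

Zone 18 central meridian λ₀ = 6×18 − 183 = -75°; Δλ = -0.2030°.
Transverse Mercator on WGS84 with k₀ = 0.9996 gives E = 484364.133 m, N = 5126511.550 m.

E 484360 m, N 5126510 m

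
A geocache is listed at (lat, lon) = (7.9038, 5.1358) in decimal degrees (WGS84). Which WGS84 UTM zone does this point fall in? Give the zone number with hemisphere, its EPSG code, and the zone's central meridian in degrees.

Zone 31N (EPSG:32631), central meridian 3°

UTM zone = ⌊(λ + 180)/6⌋ + 1; 5.1358° ∈ [0°, 6°) → zone 31.
Hemisphere: N (φ ≥ 0).
Central meridian λ₀ = 6×31 − 183 = 3°.
EPSG code: 32631.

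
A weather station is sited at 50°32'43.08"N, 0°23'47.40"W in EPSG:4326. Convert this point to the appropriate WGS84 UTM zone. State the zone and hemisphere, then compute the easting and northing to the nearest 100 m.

Longitude -0.3965° lies in the 6° band [-6°, 0°), giving zone 30; latitude is north of the equator, so 30N.
Zone 30 central meridian λ₀ = 6×30 − 183 = -3°; Δλ = +2.6035°.
Transverse Mercator on WGS84 with k₀ = 0.9996 gives E = 684454.153 m, N = 5602499.327 m.

Zone 30N: E 684500 m, N 5602500 m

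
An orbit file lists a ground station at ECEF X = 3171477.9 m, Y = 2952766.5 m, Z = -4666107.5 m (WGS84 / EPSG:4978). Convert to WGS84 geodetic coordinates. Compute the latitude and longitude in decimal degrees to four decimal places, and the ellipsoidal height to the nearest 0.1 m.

lat -47.3100°, lon 42.9547°, h 1233.6 m

λ = atan2(Y, X) = 42.95470003°; p = √(X²+Y²) = 4333255.4 m.
Bowring's method on WGS84 (a = 6378137 m, b = 6356752.314 m) gives φ = -47.30999972°, h = 1233.567 m.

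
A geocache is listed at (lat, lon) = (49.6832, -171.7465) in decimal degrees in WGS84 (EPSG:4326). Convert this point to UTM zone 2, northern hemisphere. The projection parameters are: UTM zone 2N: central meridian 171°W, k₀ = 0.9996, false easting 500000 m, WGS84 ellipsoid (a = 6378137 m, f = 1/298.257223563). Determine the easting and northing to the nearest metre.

E 446150 m, N 5503676 m

Zone 2 central meridian λ₀ = 6×2 − 183 = -171°; Δλ = -0.7465°.
Transverse Mercator on WGS84 with k₀ = 0.9996 gives E = 446150.048 m, N = 5503675.884 m.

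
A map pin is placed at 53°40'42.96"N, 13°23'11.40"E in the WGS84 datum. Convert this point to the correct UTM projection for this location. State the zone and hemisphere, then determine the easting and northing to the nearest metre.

Longitude 13.3865° lies in the 6° band [12°, 18°), giving zone 33; latitude is north of the equator, so 33N.
Zone 33 central meridian λ₀ = 6×33 − 183 = 15°; Δλ = -1.6135°.
Transverse Mercator on WGS84 with k₀ = 0.9996 gives E = 393427.003 m, N = 5948972.683 m.

Zone 33N: E 393427 m, N 5948973 m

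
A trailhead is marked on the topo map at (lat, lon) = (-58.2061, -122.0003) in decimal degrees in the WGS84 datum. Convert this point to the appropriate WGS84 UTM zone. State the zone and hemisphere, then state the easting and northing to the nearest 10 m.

Longitude -122.0003° lies in the 6° band [-126°, -120°), giving zone 10; latitude is south of the equator, so 10S.
Zone 10 central meridian λ₀ = 6×10 − 183 = -123°; Δλ = +0.9997°.
Transverse Mercator on WGS84 with k₀ = 0.9996 gives E = 558750.242 m, N = 3547908.067 m.

Zone 10S: E 558750 m, N 3547910 m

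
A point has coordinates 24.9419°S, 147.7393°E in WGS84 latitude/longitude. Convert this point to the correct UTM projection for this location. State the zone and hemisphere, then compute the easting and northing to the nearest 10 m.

Zone 55S: E 574640 m, N 7241280 m

Longitude 147.7393° lies in the 6° band [144°, 150°), giving zone 55; latitude is south of the equator, so 55S.
Zone 55 central meridian λ₀ = 6×55 − 183 = 147°; Δλ = +0.7393°.
Transverse Mercator on WGS84 with k₀ = 0.9996 gives E = 574638.936 m, N = 7241282.485 m.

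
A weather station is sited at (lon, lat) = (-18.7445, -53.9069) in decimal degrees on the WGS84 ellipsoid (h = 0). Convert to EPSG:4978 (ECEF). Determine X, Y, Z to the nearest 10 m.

WGS84: a = 6378137 m, e² = 0.006694380; N(φ) = a/√(1−e²sin²φ) = 6392122.853 m.
X = (N+h)·cosφ·cosλ = 3565870.108 m; Y = (N+h)·cosφ·sinλ = -1210068.065 m; Z = (N(1−e²)+h)·sinφ = -5130646.148 m.

X 3565870 m, Y -1210070 m, Z -5130650 m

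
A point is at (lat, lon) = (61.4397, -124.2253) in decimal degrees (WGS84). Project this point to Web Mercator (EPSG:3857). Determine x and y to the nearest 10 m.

x -13828700 m, y 8727490 m

Web Mercator is spherical with R = a = 6378137 m.
x = R·λ = 6378137 × -2.168140499 = -13828697.140 m.
y = R·ln tan(π/4 + φ/2) = 6378137 × 1.368344905 = 8727491.268 m.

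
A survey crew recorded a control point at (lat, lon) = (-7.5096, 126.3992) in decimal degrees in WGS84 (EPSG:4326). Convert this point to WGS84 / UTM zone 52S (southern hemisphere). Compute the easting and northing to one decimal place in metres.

E 212966.0 m, N 9169064.1 m

Zone 52 central meridian λ₀ = 6×52 − 183 = 129°; Δλ = -2.6008°.
Transverse Mercator on WGS84 with k₀ = 0.9996 gives E = 212966.034 m, N = 9169064.1497 m.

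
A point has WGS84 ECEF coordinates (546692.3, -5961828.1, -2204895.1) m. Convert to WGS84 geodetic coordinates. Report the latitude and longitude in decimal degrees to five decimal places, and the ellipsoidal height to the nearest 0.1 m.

lat -20.34330°, lon -84.76070°, h 4383.7 m

λ = atan2(Y, X) = -84.76069992°; p = √(X²+Y²) = 5986841.1 m.
Bowring's method on WGS84 (a = 6378137 m, b = 6356752.314 m) gives φ = -20.34329979°, h = 4383.740 m.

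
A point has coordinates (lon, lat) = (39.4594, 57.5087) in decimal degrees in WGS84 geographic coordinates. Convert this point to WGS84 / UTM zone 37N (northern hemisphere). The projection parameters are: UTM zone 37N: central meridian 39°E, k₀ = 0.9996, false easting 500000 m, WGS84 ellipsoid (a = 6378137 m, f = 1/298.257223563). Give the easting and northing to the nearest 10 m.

Zone 37 central meridian λ₀ = 6×37 − 183 = 39°; Δλ = +0.4594°.
Transverse Mercator on WGS84 with k₀ = 0.9996 gives E = 527525.559 m, N = 6374107.419 m.

E 527530 m, N 6374110 m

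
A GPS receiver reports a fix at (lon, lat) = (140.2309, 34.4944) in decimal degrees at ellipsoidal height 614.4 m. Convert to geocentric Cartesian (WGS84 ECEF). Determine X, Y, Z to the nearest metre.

WGS84: a = 6378137 m, e² = 0.006694380; N(φ) = a/√(1−e²sin²φ) = 6384995.146 m.
X = (N+h)·cosφ·cosλ = -4045216.785 m; Y = (N+h)·cosφ·sinλ = 3366653.199 m; Z = (N(1−e²)+h)·sinφ = 3592127.914 m.

X -4045217 m, Y 3366653 m, Z 3592128 m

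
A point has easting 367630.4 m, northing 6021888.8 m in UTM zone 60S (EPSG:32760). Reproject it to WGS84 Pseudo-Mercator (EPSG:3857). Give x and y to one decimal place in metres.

x 19540188.5 m, y -4292148.6 m

Unproject from UTM 60S (λ₀ = 177°) → φ = -35.93840003°, λ = 175.53250012°.
Web Mercator (R = 6378137 m): x = 19540188.531 m, y = -4292148.618 m.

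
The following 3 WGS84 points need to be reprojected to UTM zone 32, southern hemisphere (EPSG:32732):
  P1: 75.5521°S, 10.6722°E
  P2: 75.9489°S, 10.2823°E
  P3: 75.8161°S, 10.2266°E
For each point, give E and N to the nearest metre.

P1: E 546566 m, N 1614134 m; P2: E 534750 m, N 1570139 m; P3: E 533548 m, N 1584986 m

UTM zone 32S: λ₀ = 9°, k₀ = 0.9996.
P1 (-75.5521°, 10.6722°) → (546566.000, 1614133.759) m.
P2 (-75.9489°, 10.2823°) → (534749.868, 1570139.284) m.
P3 (-75.8161°, 10.2266°) → (533548.259, 1584986.467) m.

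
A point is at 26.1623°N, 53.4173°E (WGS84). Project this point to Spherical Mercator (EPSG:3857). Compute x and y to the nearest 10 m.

x 5946390 m, y 3019200 m

Web Mercator is spherical with R = a = 6378137 m.
x = R·λ = 6378137 × 0.932307763 = 5946386.636 m.
y = R·ln tan(π/4 + φ/2) = 6378137 × 0.473366505 = 3019196.419 m.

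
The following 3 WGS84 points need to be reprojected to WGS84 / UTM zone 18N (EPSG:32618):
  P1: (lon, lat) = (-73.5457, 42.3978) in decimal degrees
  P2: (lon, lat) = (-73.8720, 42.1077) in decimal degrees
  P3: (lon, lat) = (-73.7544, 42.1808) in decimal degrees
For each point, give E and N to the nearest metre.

UTM zone 18N: λ₀ = -75°, k₀ = 0.9996.
P1 (42.3978°, -73.5457°) → (619689.804, 4694969.379) m.
P2 (42.1077°, -73.8720°) → (593261.205, 4662349.751) m.
P3 (42.1808°, -73.7544°) → (602865.913, 4670601.424) m.

P1: E 619690 m, N 4694969 m; P2: E 593261 m, N 4662350 m; P3: E 602866 m, N 4670601 m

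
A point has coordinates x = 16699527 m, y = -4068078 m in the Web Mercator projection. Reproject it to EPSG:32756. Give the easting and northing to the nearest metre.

E 225188 m, N 6201431 m

Web Mercator inverse (R = 6378137 m) → φ = -34.29199846°, λ = 150.01440342°.
UTM 56S forward: E = 225187.843 m, N = 6201430.827 m.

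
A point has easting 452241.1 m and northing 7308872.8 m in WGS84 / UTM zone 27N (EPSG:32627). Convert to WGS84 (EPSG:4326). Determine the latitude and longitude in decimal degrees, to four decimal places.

Zone 27N: λ₀ = -21°, k₀ = 0.9996, false easting 500000 m.
Meridian distance M = (N − FN)/k₀ = 7311797.5 m.
Inverse transverse Mercator on WGS84 gives φ = 65.89740012°, λ = -22.04809955°.

lat 65.8974°, lon -22.0481°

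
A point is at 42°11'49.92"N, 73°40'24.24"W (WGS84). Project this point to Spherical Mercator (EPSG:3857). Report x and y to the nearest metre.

Web Mercator is spherical with R = a = 6378137 m.
x = R·λ = 6378137 × -1.285843401 = -8201285.373 m.
y = R·ln tan(π/4 + φ/2) = 6378137 × 0.813805814 = 5190564.973 m.

x -8201285 m, y 5190565 m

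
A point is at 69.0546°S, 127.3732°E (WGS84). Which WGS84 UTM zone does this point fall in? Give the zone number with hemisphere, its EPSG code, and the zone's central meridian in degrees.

Zone 52S (EPSG:32752), central meridian 129°

UTM zone = ⌊(λ + 180)/6⌋ + 1; 127.3732° ∈ [126°, 132°) → zone 52.
Hemisphere: S (φ < 0).
Central meridian λ₀ = 6×52 − 183 = 129°.
EPSG code: 32752.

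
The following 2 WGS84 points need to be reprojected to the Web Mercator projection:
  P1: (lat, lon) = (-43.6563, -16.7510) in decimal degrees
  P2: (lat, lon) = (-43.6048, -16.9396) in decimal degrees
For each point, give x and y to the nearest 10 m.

P1: x -1864710 m, y -5412410 m; P2: x -1885710 m, y -5404490 m

Web Mercator: x = R·λ, y = R·ln tan(π/4+φ/2), R = 6378137 m.
P1 (-43.6563°, -16.7510°) → (-1864712.790, -5412406.964) m.
P2 (-43.6048°, -16.9396°) → (-1885707.646, -5404486.376) m.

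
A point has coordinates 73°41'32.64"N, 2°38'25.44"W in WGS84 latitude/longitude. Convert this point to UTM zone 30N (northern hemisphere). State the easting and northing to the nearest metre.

Zone 30 central meridian λ₀ = 6×30 − 183 = -3°; Δλ = +0.3596°.
Transverse Mercator on WGS84 with k₀ = 0.9996 gives E = 511270.568 m, N = 8177755.570 m.

E 511271 m, N 8177756 m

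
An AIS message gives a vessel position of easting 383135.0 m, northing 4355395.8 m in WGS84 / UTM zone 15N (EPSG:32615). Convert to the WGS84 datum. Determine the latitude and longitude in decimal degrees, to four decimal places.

lat 39.3401°, lon -94.3561°

Zone 15N: λ₀ = -93°, k₀ = 0.9996, false easting 500000 m.
Meridian distance M = (N − FN)/k₀ = 4357138.7 m.
Inverse transverse Mercator on WGS84 gives φ = 39.34010038°, λ = -94.35609985°.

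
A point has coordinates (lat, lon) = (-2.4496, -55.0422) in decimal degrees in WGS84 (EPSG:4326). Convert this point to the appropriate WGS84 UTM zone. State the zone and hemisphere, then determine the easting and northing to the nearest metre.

Longitude -55.0422° lies in the 6° band [-60°, -54°), giving zone 21; latitude is south of the equator, so 21S.
Zone 21 central meridian λ₀ = 6×21 − 183 = -57°; Δλ = +1.9578°.
Transverse Mercator on WGS84 with k₀ = 0.9996 gives E = 717698.877 m, N = 9729084.927 m.

Zone 21S: E 717699 m, N 9729085 m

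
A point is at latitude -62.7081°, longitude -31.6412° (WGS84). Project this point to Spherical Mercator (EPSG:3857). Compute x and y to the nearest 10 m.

Web Mercator is spherical with R = a = 6378137 m.
x = R·λ = 6378137 × -0.552243119 = -3522282.272 m.
y = R·ln tan(π/4 + φ/2) = 6378137 × -1.415622074 = -9029031.526 m.

x -3522280 m, y -9029030 m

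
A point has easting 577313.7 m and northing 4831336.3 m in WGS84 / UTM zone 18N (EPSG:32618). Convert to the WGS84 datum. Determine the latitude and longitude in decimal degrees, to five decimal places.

Zone 18N: λ₀ = -75°, k₀ = 0.9996, false easting 500000 m.
Meridian distance M = (N − FN)/k₀ = 4833269.6 m.
Inverse transverse Mercator on WGS84 gives φ = 43.63099955°, λ = -74.04159954°.

lat 43.63100°, lon -74.04160°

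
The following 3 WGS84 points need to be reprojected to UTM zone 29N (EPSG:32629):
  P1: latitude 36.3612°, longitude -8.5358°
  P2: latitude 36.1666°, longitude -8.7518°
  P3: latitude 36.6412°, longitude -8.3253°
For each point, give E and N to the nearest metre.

UTM zone 29N: λ₀ = -9°, k₀ = 0.9996.
P1 (36.3612°, -8.5358°) → (541645.765, 4024112.044) m.
P2 (36.1666°, -8.7518°) → (522322.552, 4002455.619) m.
P3 (36.6412°, -8.3253°) → (560313.450, 4055282.665) m.

P1: E 541646 m, N 4024112 m; P2: E 522323 m, N 4002456 m; P3: E 560313 m, N 4055283 m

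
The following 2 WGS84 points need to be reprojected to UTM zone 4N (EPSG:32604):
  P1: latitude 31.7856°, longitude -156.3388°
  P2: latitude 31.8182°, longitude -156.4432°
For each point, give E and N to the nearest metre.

P1: E 751988 m, N 3519755 m; P2: E 742015 m, N 3523133 m

UTM zone 4N: λ₀ = -159°, k₀ = 0.9996.
P1 (31.7856°, -156.3388°) → (751988.348, 3519755.344) m.
P2 (31.8182°, -156.4432°) → (742014.668, 3523132.958) m.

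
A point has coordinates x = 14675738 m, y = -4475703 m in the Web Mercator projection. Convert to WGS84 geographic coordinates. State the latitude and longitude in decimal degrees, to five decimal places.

lat -37.26210°, lon 131.83440°

R = 6378137 m. λ = x/R = 131.83439751°.
φ = 2·arctan(exp(y/R)) − 90° = 2·arctan(0.49573) − 90° = -37.26209723°.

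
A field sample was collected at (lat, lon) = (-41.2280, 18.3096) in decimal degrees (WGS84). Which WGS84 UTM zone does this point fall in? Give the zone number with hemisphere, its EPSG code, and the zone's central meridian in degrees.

UTM zone = ⌊(λ + 180)/6⌋ + 1; 18.3096° ∈ [18°, 24°) → zone 34.
Hemisphere: S (φ < 0).
Central meridian λ₀ = 6×34 − 183 = 21°.
EPSG code: 32734.

Zone 34S (EPSG:32734), central meridian 21°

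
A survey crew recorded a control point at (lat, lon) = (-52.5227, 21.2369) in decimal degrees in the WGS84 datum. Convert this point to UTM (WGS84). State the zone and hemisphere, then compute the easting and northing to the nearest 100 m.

Zone 34S: E 516100 m, N 4180800 m

Longitude 21.2369° lies in the 6° band [18°, 24°), giving zone 34; latitude is south of the equator, so 34S.
Zone 34 central meridian λ₀ = 6×34 − 183 = 21°; Δλ = +0.2369°.
Transverse Mercator on WGS84 with k₀ = 0.9996 gives E = 516073.203 m, N = 4180796.645 m.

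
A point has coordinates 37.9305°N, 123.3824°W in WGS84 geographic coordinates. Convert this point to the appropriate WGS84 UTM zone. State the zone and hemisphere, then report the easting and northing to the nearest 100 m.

Zone 10N: E 466400 m, N 4198200 m

Longitude -123.3824° lies in the 6° band [-126°, -120°), giving zone 10; latitude is north of the equator, so 10N.
Zone 10 central meridian λ₀ = 6×10 − 183 = -123°; Δλ = -0.3824°.
Transverse Mercator on WGS84 with k₀ = 0.9996 gives E = 466394.580 m, N = 4198172.832 m.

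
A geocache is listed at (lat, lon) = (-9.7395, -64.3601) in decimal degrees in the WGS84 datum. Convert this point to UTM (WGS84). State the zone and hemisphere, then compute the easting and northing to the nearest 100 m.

Zone 20S: E 350800 m, N 8923100 m

Longitude -64.3601° lies in the 6° band [-66°, -60°), giving zone 20; latitude is south of the equator, so 20S.
Zone 20 central meridian λ₀ = 6×20 − 183 = -63°; Δλ = -1.3601°.
Transverse Mercator on WGS84 with k₀ = 0.9996 gives E = 350808.658 m, N = 8923089.482 m.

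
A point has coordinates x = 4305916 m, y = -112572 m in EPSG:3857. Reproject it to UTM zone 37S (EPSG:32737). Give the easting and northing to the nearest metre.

E 464475 m, N 9888230 m

Web Mercator inverse (R = 6378137 m) → φ = -1.01119898°, λ = 38.68070155°.
UTM 37S forward: E = 464475.388 m, N = 9888230.266 m.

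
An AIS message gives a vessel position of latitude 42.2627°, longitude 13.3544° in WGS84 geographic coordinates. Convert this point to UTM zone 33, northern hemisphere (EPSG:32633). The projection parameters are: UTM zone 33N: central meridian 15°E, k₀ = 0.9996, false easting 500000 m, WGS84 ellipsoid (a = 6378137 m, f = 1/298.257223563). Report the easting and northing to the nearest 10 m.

Zone 33 central meridian λ₀ = 6×33 − 183 = 15°; Δλ = -1.6456°.
Transverse Mercator on WGS84 with k₀ = 0.9996 gives E = 364275.487 m, N = 4680255.182 m.

E 364280 m, N 4680260 m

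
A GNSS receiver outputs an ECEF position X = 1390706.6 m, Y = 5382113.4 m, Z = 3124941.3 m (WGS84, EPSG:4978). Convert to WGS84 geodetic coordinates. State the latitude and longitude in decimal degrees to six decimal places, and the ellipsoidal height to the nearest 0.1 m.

lat 29.507200°, lon 75.512000°, h 4044.3 m

λ = atan2(Y, X) = 75.51200012°; p = √(X²+Y²) = 5558885.6 m.
Bowring's method on WGS84 (a = 6378137 m, b = 6356752.314 m) gives φ = 29.50720013°, h = 4044.334 m.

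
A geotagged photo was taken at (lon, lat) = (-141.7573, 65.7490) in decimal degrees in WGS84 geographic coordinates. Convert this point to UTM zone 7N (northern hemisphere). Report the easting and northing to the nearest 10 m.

Zone 7 central meridian λ₀ = 6×7 − 183 = -141°; Δλ = -0.7573°.
Transverse Mercator on WGS84 with k₀ = 0.9996 gives E = 465291.943 m, N = 7292142.471 m.

E 465290 m, N 7292140 m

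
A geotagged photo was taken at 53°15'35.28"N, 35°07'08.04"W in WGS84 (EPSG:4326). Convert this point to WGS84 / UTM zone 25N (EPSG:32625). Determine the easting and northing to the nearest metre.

E 358664 m, N 5903266 m

Zone 25 central meridian λ₀ = 6×25 − 183 = -33°; Δλ = -2.1189°.
Transverse Mercator on WGS84 with k₀ = 0.9996 gives E = 358664.026 m, N = 5903266.468 m.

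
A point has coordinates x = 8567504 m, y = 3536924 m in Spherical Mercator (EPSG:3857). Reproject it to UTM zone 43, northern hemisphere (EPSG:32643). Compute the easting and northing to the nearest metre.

E 688870 m, N 3349149 m

Web Mercator inverse (R = 6378137 m) → φ = 30.25929864°, λ = 76.96319790°.
UTM 43N forward: E = 688870.033 m, N = 3349149.250 m.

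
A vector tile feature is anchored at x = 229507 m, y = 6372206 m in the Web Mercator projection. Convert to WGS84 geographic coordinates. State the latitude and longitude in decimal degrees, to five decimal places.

lat 49.57040°, lon 2.06170°

R = 6378137 m. λ = x/R = 2.06169646°.
φ = 2·arctan(exp(y/R)) − 90° = 2·arctan(2.71576) − 90° = 49.57039746°.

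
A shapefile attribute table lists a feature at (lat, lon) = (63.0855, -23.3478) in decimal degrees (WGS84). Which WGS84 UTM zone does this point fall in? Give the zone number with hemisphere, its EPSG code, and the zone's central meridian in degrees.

UTM zone = ⌊(λ + 180)/6⌋ + 1; -23.3478° ∈ [-24°, -18°) → zone 27.
Hemisphere: N (φ ≥ 0).
Central meridian λ₀ = 6×27 − 183 = -21°.
EPSG code: 32627.

Zone 27N (EPSG:32627), central meridian -21°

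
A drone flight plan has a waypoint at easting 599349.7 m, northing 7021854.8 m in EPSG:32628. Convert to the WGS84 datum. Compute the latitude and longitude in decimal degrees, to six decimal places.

lat 63.311700°, lon -13.017200°

Zone 28N: λ₀ = -15°, k₀ = 0.9996, false easting 500000 m.
Meridian distance M = (N − FN)/k₀ = 7024664.7 m.
Inverse transverse Mercator on WGS84 gives φ = 63.31169978°, λ = -13.01720026°.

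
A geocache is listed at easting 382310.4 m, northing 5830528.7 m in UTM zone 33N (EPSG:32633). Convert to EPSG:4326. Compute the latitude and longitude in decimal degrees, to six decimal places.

Zone 33N: λ₀ = 15°, k₀ = 0.9996, false easting 500000 m.
Meridian distance M = (N − FN)/k₀ = 5832861.8 m.
Inverse transverse Mercator on WGS84 gives φ = 52.61199959°, λ = 13.26179935°.

lat 52.612000°, lon 13.261799°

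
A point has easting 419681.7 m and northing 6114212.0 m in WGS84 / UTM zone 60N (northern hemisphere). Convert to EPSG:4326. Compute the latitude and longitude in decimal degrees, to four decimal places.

Zone 60N: λ₀ = 177°, k₀ = 0.9996, false easting 500000 m.
Meridian distance M = (N − FN)/k₀ = 6116658.7 m.
Inverse transverse Mercator on WGS84 gives φ = 55.16799971°, λ = 175.73910018°.

lat 55.1680°, lon 175.7391°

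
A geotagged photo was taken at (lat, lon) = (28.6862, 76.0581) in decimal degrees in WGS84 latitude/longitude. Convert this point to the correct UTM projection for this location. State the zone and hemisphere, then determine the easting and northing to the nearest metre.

Longitude 76.0581° lies in the 6° band [72°, 78°), giving zone 43; latitude is north of the equator, so 43N.
Zone 43 central meridian λ₀ = 6×43 − 183 = 75°; Δλ = +1.0581°.
Transverse Mercator on WGS84 with k₀ = 0.9996 gives E = 603371.782 m, N = 3173678.281 m.

Zone 43N: E 603372 m, N 3173678 m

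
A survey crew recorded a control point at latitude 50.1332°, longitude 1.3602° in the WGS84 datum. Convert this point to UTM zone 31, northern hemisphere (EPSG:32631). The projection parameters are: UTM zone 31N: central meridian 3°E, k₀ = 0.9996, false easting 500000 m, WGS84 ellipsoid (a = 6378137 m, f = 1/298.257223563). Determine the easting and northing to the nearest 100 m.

E 382800 m, N 5554700 m

Zone 31 central meridian λ₀ = 6×31 − 183 = 3°; Δλ = -1.6398°.
Transverse Mercator on WGS84 with k₀ = 0.9996 gives E = 382808.177 m, N = 5554727.986 m.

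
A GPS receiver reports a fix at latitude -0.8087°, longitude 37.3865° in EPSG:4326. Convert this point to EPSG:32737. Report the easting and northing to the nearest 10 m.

E 320450 m, N 9910580 m

Zone 37 central meridian λ₀ = 6×37 − 183 = 39°; Δλ = -1.6135°.
Transverse Mercator on WGS84 with k₀ = 0.9996 gives E = 320451.728 m, N = 9910578.603 m.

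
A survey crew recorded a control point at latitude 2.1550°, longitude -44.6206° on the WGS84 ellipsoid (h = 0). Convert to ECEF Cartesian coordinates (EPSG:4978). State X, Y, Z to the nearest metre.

X 4536600 m, Y -4476914 m, Z 238233 m

WGS84: a = 6378137 m, e² = 0.006694380; N(φ) = a/√(1−e²sin²φ) = 6378167.187 m.
X = (N+h)·cosφ·cosλ = 4536599.952 m; Y = (N+h)·cosφ·sinλ = -4476913.584 m; Z = (N(1−e²)+h)·sinφ = 238232.514 m.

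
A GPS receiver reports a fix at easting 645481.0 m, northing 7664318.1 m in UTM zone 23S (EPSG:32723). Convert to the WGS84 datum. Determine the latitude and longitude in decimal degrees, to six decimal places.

Zone 23S: λ₀ = -45°, k₀ = 0.9996, false easting 500000 m, false northing 10000000 m.
Meridian distance M = (N − FN)/k₀ = -2336616.5 m.
Inverse transverse Mercator on WGS84 gives φ = -21.11650013°, λ = -43.59920019°.

lat -21.116500°, lon -43.599200°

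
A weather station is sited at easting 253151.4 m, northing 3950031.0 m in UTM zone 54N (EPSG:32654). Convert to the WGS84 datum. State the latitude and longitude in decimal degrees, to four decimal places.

Zone 54N: λ₀ = 141°, k₀ = 0.9996, false easting 500000 m.
Meridian distance M = (N − FN)/k₀ = 3951611.6 m.
Inverse transverse Mercator on WGS84 gives φ = 35.66330036°, λ = 138.27300008°.

lat 35.6633°, lon 138.2730°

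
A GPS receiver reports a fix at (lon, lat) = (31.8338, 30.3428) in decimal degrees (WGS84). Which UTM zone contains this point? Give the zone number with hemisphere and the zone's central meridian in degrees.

UTM zone = ⌊(λ + 180)/6⌋ + 1; 31.8338° ∈ [30°, 36°) → zone 36.
Hemisphere: N (φ ≥ 0).
Central meridian λ₀ = 6×36 − 183 = 33°.

Zone 36N, central meridian 33°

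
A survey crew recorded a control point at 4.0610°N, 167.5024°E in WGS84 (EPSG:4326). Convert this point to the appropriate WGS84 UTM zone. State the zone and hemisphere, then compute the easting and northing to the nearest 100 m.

Longitude 167.5024° lies in the 6° band [162°, 168°), giving zone 58; latitude is north of the equator, so 58N.
Zone 58 central meridian λ₀ = 6×58 − 183 = 165°; Δλ = +2.5024°.
Transverse Mercator on WGS84 with k₀ = 0.9996 gives E = 777848.042 m, N = 449299.958 m.

Zone 58N: E 777800 m, N 449300 m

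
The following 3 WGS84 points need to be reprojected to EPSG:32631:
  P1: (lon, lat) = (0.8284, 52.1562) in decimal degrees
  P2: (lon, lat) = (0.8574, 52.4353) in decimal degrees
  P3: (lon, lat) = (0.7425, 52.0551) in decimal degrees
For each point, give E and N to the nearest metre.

UTM zone 31N: λ₀ = 3°, k₀ = 0.9996.
P1 (52.1562°, 0.8284°) → (351446.680, 5780635.047) m.
P2 (52.4353°, 0.8574°) → (354349.007, 5811614.453) m.
P3 (52.0551°, 0.7425°) → (345221.478, 5769571.775) m.

P1: E 351447 m, N 5780635 m; P2: E 354349 m, N 5811614 m; P3: E 345221 m, N 5769572 m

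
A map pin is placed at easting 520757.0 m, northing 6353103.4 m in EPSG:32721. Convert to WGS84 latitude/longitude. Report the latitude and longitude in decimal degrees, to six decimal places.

Zone 21S: λ₀ = -57°, k₀ = 0.9996, false easting 500000 m, false northing 10000000 m.
Meridian distance M = (N − FN)/k₀ = -3648355.9 m.
Inverse transverse Mercator on WGS84 gives φ = -32.96019987°, λ = -56.77789987°.

lat -32.960200°, lon -56.777900°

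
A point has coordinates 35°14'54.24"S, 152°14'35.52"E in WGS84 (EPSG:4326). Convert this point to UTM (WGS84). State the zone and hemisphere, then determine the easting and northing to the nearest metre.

Zone 56S: E 431149 m, N 6099147 m

Longitude 152.2432° lies in the 6° band [150°, 156°), giving zone 56; latitude is south of the equator, so 56S.
Zone 56 central meridian λ₀ = 6×56 − 183 = 153°; Δλ = -0.7568°.
Transverse Mercator on WGS84 with k₀ = 0.9996 gives E = 431149.421 m, N = 6099147.321 m.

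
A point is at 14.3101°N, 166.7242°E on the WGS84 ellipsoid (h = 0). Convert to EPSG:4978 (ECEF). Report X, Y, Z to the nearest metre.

X -6016307 m, Y 1419512 m, Z 1566250 m

WGS84: a = 6378137 m, e² = 0.006694380; N(φ) = a/√(1−e²sin²φ) = 6379441.663 m.
X = (N+h)·cosφ·cosλ = -6016306.727 m; Y = (N+h)·cosφ·sinλ = 1419511.809 m; Z = (N(1−e²)+h)·sinφ = 1566249.746 m.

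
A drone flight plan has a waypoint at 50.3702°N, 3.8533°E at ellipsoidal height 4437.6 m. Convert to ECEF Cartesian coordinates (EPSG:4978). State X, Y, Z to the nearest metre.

X 4069844 m, Y 274122 m, Z 4892574 m

WGS84: a = 6378137 m, e² = 0.006694380; N(φ) = a/√(1−e²sin²φ) = 6390838.537 m.
X = (N+h)·cosφ·cosλ = 4069843.591 m; Y = (N+h)·cosφ·sinλ = 274121.666 m; Z = (N(1−e²)+h)·sinφ = 4892573.617 m.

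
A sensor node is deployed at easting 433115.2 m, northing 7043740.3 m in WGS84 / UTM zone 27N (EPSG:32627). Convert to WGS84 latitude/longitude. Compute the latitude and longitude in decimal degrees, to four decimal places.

Zone 27N: λ₀ = -21°, k₀ = 0.9996, false easting 500000 m.
Meridian distance M = (N − FN)/k₀ = 7046558.9 m.
Inverse transverse Mercator on WGS84 gives φ = 63.51559998°, λ = -22.34429960°.

lat 63.5156°, lon -22.3443°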